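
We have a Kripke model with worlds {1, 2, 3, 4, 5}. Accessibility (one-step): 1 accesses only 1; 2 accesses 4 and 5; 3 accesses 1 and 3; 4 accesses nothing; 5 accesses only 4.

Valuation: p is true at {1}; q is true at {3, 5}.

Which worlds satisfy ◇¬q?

{1, 2, 3, 5}

1: successors {1}; ¬q there: 1:T. ✓
2: successors {4, 5}; ¬q there: 4:T, 5:F. ✓
3: successors {1, 3}; ¬q there: 1:T, 3:F. ✓
4: no successors, so ◇¬q fails. ✗
5: successors {4}; ¬q there: 4:T. ✓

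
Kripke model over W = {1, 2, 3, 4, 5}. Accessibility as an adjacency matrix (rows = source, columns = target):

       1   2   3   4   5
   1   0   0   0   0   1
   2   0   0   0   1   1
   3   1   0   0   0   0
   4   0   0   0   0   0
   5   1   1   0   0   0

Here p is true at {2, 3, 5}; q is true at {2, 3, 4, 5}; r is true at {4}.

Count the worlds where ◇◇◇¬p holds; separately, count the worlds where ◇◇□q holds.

4 and 3

For ◇◇◇¬p:
1: successors {5}; ◇◇¬p there: 5:T. ✓
2: successors {4, 5}; ◇◇¬p there: 4:F, 5:T. ✓
3: successors {1}; ◇◇¬p there: 1:T. ✓
4: no successors, so ◇◇◇¬p fails. ✗
5: successors {1, 2}; ◇◇¬p there: 1:T, 2:T. ✓
— 4 worlds.
For ◇◇□q:
1: successors {5}; ◇□q there: 5:T. ✓
2: successors {4, 5}; ◇□q there: 4:F, 5:T. ✓
3: successors {1}; ◇□q there: 1:F. ✗
4: no successors, so ◇◇□q fails. ✗
5: successors {1, 2}; ◇□q there: 1:F, 2:T. ✓
— 3 worlds.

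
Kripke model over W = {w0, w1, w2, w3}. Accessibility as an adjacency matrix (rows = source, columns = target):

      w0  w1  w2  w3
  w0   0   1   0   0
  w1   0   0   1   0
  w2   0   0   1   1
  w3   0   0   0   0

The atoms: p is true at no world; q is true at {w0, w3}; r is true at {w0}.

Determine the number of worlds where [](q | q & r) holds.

w0: successors {w1}; q | q & r there: w1:F. ✗
w1: successors {w2}; q | q & r there: w2:F. ✗
w2: successors {w2, w3}; q | q & r there: w2:F, w3:T. ✗
w3: no successors, so [](q | q & r) holds vacuously. ✓
Satisfying worlds: {w3}.

1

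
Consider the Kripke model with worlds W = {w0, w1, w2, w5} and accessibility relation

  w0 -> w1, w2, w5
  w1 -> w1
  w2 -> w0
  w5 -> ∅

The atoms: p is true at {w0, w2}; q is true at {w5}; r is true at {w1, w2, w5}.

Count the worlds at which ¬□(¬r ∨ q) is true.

w0: □(¬r ∨ q) is F. ✓
w1: □(¬r ∨ q) is F. ✓
w2: □(¬r ∨ q) is T. ✗
w5: □(¬r ∨ q) is T. ✗
Satisfying worlds: {w0, w1}.

2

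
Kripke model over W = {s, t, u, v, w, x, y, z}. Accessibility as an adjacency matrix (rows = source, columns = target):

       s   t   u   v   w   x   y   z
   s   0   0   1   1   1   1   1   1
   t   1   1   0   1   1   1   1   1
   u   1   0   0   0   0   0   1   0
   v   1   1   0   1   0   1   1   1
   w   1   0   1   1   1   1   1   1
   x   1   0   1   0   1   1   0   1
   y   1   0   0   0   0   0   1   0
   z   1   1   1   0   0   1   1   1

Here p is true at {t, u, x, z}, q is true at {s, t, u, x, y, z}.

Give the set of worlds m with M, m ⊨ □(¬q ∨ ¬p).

{u, y}

s: successors {u, v, w, x, y, z}; ¬q ∨ ¬p there: u:F, v:T, w:T, x:F, y:T, z:F. ✗
t: successors {s, t, v, w, x, y, z}; ¬q ∨ ¬p there: s:T, t:F, v:T, w:T, x:F, y:T, z:F. ✗
u: successors {s, y}; ¬q ∨ ¬p there: s:T, y:T. ✓
v: successors {s, t, v, x, y, z}; ¬q ∨ ¬p there: s:T, t:F, v:T, x:F, y:T, z:F. ✗
w: successors {s, u, v, w, x, y, z}; ¬q ∨ ¬p there: s:T, u:F, v:T, w:T, x:F, y:T, z:F. ✗
x: successors {s, u, w, x, z}; ¬q ∨ ¬p there: s:T, u:F, w:T, x:F, z:F. ✗
y: successors {s, y}; ¬q ∨ ¬p there: s:T, y:T. ✓
z: successors {s, t, u, x, y, z}; ¬q ∨ ¬p there: s:T, t:F, u:F, x:F, y:T, z:F. ✗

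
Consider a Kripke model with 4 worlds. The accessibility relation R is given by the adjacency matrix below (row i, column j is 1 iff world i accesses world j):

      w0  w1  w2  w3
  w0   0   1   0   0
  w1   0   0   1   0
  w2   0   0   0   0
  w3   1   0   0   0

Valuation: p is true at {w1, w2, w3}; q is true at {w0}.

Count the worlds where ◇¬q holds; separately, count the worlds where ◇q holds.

2 and 1

For ◇¬q:
w0: successors {w1}; ¬q there: w1:T. ✓
w1: successors {w2}; ¬q there: w2:T. ✓
w2: no successors, so ◇¬q fails. ✗
w3: successors {w0}; ¬q there: w0:F. ✗
— 2 worlds.
For ◇q:
w0: successors {w1}; q there: w1:F. ✗
w1: successors {w2}; q there: w2:F. ✗
w2: no successors, so ◇q fails. ✗
w3: successors {w0}; q there: w0:T. ✓
— 1 world.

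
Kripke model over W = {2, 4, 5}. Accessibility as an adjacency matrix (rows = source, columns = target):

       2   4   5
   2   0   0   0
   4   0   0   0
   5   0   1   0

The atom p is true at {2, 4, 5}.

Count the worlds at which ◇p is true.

2: no successors, so ◇p fails. ✗
4: no successors, so ◇p fails. ✗
5: successors {4}; p there: 4:T. ✓
Satisfying worlds: {5}.

1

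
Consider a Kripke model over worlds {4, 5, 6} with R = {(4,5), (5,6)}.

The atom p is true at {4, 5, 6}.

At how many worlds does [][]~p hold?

4: successors {5}; []~p there: 5:F. ✗
5: successors {6}; []~p there: 6:T. ✓
6: no successors, so [][]~p holds vacuously. ✓
Satisfying worlds: {5, 6}.

2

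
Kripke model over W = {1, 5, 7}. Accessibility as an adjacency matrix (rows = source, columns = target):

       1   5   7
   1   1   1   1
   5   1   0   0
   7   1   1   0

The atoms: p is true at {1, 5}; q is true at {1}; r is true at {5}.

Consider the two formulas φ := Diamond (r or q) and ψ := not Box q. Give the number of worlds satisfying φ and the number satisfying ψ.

For Diamond (r or q):
1: successors {1, 5, 7}; r or q there: 1:T, 5:T, 7:F. ✓
5: successors {1}; r or q there: 1:T. ✓
7: successors {1, 5}; r or q there: 1:T, 5:T. ✓
— 3 worlds.
For not Box q:
1: Box q is F. ✓
5: Box q is T. ✗
7: Box q is F. ✓
— 2 worlds.

3 and 2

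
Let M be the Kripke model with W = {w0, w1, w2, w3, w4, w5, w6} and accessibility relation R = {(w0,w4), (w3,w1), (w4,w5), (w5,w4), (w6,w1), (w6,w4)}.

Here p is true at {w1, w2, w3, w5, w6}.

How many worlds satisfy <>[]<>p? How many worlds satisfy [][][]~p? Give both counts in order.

3 and 6

For <>[]<>p:
w0: successors {w4}; []<>p there: w4:F. ✗
w1: no successors, so <>[]<>p fails. ✗
w2: no successors, so <>[]<>p fails. ✗
w3: successors {w1}; []<>p there: w1:T. ✓
w4: successors {w5}; []<>p there: w5:T. ✓
w5: successors {w4}; []<>p there: w4:F. ✗
w6: successors {w1, w4}; []<>p there: w1:T, w4:F. ✓
— 3 worlds.
For [][][]~p:
w0: successors {w4}; [][]~p there: w4:T. ✓
w1: no successors, so [][][]~p holds vacuously. ✓
w2: no successors, so [][][]~p holds vacuously. ✓
w3: successors {w1}; [][]~p there: w1:T. ✓
w4: successors {w5}; [][]~p there: w5:F. ✗
w5: successors {w4}; [][]~p there: w4:T. ✓
w6: successors {w1, w4}; [][]~p there: w1:T, w4:T. ✓
— 6 worlds.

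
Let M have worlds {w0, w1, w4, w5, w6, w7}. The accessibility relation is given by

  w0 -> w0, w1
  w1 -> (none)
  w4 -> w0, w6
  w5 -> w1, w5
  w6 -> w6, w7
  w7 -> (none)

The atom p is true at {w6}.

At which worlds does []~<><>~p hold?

{w1, w7}

w0: successors {w0, w1}; ~<><>~p there: w0:F, w1:T. ✗
w1: no successors, so []~<><>~p holds vacuously. ✓
w4: successors {w0, w6}; ~<><>~p there: w0:F, w6:F. ✗
w5: successors {w1, w5}; ~<><>~p there: w1:T, w5:F. ✗
w6: successors {w6, w7}; ~<><>~p there: w6:F, w7:T. ✗
w7: no successors, so []~<><>~p holds vacuously. ✓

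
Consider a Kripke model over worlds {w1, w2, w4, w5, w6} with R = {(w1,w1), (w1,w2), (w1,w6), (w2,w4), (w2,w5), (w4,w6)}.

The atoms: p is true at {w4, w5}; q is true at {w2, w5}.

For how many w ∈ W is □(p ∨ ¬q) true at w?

4

w1: successors {w1, w2, w6}; p ∨ ¬q there: w1:T, w2:F, w6:T. ✗
w2: successors {w4, w5}; p ∨ ¬q there: w4:T, w5:T. ✓
w4: successors {w6}; p ∨ ¬q there: w6:T. ✓
w5: no successors, so □(p ∨ ¬q) holds vacuously. ✓
w6: no successors, so □(p ∨ ¬q) holds vacuously. ✓
Satisfying worlds: {w2, w4, w5, w6}.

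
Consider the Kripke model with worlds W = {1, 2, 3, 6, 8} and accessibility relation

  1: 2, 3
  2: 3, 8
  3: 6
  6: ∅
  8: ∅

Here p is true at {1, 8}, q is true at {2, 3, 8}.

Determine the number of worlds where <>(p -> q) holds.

3

1: successors {2, 3}; p -> q there: 2:T, 3:T. ✓
2: successors {3, 8}; p -> q there: 3:T, 8:T. ✓
3: successors {6}; p -> q there: 6:T. ✓
6: no successors, so <>(p -> q) fails. ✗
8: no successors, so <>(p -> q) fails. ✗
Satisfying worlds: {1, 2, 3}.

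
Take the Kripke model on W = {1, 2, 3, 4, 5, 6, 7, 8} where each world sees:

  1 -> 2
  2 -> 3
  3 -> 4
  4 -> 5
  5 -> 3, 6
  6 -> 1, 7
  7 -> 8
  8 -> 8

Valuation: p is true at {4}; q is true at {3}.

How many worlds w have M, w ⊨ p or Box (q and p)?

1: p is F, Box (q and p) is F. ✗
2: p is F, Box (q and p) is F. ✗
3: p is F, Box (q and p) is F. ✗
4: p is T, Box (q and p) is F. ✓
5: p is F, Box (q and p) is F. ✗
6: p is F, Box (q and p) is F. ✗
7: p is F, Box (q and p) is F. ✗
8: p is F, Box (q and p) is F. ✗
Satisfying worlds: {4}.

1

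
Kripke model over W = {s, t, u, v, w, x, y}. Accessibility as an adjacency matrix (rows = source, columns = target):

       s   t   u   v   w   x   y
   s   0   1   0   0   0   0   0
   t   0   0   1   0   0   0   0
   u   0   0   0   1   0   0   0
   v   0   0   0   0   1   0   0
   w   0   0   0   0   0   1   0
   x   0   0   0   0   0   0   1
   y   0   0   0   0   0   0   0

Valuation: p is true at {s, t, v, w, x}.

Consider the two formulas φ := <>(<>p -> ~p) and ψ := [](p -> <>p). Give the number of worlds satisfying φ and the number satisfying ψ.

For <>(<>p -> ~p):
s: successors {t}; <>p -> ~p there: t:T. ✓
t: successors {u}; <>p -> ~p there: u:T. ✓
u: successors {v}; <>p -> ~p there: v:F. ✗
v: successors {w}; <>p -> ~p there: w:F. ✗
w: successors {x}; <>p -> ~p there: x:T. ✓
x: successors {y}; <>p -> ~p there: y:T. ✓
y: no successors, so <>(<>p -> ~p) fails. ✗
— 4 worlds.
For [](p -> <>p):
s: successors {t}; p -> <>p there: t:F. ✗
t: successors {u}; p -> <>p there: u:T. ✓
u: successors {v}; p -> <>p there: v:T. ✓
v: successors {w}; p -> <>p there: w:T. ✓
w: successors {x}; p -> <>p there: x:F. ✗
x: successors {y}; p -> <>p there: y:T. ✓
y: no successors, so [](p -> <>p) holds vacuously. ✓
— 5 worlds.

4 and 5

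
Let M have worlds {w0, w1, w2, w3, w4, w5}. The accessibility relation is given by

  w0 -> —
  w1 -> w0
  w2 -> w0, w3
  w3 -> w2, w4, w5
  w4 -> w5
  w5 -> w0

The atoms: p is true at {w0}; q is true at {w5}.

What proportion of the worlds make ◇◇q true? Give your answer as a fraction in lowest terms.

1/3

w0: no successors, so ◇◇q fails. ✗
w1: successors {w0}; ◇q there: w0:F. ✗
w2: successors {w0, w3}; ◇q there: w0:F, w3:T. ✓
w3: successors {w2, w4, w5}; ◇q there: w2:F, w4:T, w5:F. ✓
w4: successors {w5}; ◇q there: w5:F. ✗
w5: successors {w0}; ◇q there: w0:F. ✗
That's 2 of 6 worlds, so 2/6 = 1/3.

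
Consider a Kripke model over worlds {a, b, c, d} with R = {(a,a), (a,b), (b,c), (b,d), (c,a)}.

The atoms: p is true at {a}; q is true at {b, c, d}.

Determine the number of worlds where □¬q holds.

a: successors {a, b}; ¬q there: a:T, b:F. ✗
b: successors {c, d}; ¬q there: c:F, d:F. ✗
c: successors {a}; ¬q there: a:T. ✓
d: no successors, so □¬q holds vacuously. ✓
Satisfying worlds: {c, d}.

2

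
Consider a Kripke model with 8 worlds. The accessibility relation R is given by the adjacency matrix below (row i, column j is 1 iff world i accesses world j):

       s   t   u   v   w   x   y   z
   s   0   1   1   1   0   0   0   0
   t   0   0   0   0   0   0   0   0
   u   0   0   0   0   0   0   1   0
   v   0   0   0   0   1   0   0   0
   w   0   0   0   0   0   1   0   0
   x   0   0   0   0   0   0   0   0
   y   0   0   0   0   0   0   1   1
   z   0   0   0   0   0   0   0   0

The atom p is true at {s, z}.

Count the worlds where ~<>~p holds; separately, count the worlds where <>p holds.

3 and 1

For ~<>~p:
s: <>~p is T. ✗
t: <>~p is F. ✓
u: <>~p is T. ✗
v: <>~p is T. ✗
w: <>~p is T. ✗
x: <>~p is F. ✓
y: <>~p is T. ✗
z: <>~p is F. ✓
— 3 worlds.
For <>p:
s: successors {t, u, v}; p there: t:F, u:F, v:F. ✗
t: no successors, so <>p fails. ✗
u: successors {y}; p there: y:F. ✗
v: successors {w}; p there: w:F. ✗
w: successors {x}; p there: x:F. ✗
x: no successors, so <>p fails. ✗
y: successors {y, z}; p there: y:F, z:T. ✓
z: no successors, so <>p fails. ✗
— 1 world.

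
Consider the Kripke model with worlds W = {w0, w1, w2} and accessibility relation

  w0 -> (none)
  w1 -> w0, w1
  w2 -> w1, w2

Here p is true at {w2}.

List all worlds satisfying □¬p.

{w0, w1}

w0: no successors, so □¬p holds vacuously. ✓
w1: successors {w0, w1}; ¬p there: w0:T, w1:T. ✓
w2: successors {w1, w2}; ¬p there: w1:T, w2:F. ✗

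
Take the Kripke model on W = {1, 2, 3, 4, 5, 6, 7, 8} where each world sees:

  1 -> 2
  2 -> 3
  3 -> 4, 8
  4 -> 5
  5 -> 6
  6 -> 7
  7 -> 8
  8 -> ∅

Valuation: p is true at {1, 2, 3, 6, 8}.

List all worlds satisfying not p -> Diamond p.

{1, 2, 3, 5, 6, 7, 8}

1: not p is F, Diamond p is T. ✓
2: not p is F, Diamond p is T. ✓
3: not p is F, Diamond p is T. ✓
4: not p is T, Diamond p is F. ✗
5: not p is T, Diamond p is T. ✓
6: not p is F, Diamond p is F. ✓
7: not p is T, Diamond p is T. ✓
8: not p is F, Diamond p is F. ✓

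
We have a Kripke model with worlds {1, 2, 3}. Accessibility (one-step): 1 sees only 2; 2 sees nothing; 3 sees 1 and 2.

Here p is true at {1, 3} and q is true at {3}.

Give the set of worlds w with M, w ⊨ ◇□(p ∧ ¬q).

1: successors {2}; □(p ∧ ¬q) there: 2:T. ✓
2: no successors, so ◇□(p ∧ ¬q) fails. ✗
3: successors {1, 2}; □(p ∧ ¬q) there: 1:F, 2:T. ✓

{1, 3}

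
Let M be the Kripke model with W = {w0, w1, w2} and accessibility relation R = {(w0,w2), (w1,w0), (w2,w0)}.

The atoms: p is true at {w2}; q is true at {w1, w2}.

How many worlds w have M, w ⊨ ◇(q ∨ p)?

w0: successors {w2}; q ∨ p there: w2:T. ✓
w1: successors {w0}; q ∨ p there: w0:F. ✗
w2: successors {w0}; q ∨ p there: w0:F. ✗
Satisfying worlds: {w0}.

1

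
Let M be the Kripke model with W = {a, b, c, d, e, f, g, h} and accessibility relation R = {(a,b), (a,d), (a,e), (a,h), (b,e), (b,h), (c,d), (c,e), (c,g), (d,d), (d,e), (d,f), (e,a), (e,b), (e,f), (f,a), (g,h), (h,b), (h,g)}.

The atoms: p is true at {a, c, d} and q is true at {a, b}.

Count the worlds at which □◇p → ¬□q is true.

7

a: □◇p is F, ¬□q is T. ✓
b: □◇p is F, ¬□q is T. ✓
c: □◇p is F, ¬□q is T. ✓
d: □◇p is T, ¬□q is T. ✓
e: □◇p is F, ¬□q is T. ✓
f: □◇p is T, ¬□q is F. ✗
g: □◇p is F, ¬□q is T. ✓
h: □◇p is F, ¬□q is T. ✓
Satisfying worlds: {a, b, c, d, e, g, h}.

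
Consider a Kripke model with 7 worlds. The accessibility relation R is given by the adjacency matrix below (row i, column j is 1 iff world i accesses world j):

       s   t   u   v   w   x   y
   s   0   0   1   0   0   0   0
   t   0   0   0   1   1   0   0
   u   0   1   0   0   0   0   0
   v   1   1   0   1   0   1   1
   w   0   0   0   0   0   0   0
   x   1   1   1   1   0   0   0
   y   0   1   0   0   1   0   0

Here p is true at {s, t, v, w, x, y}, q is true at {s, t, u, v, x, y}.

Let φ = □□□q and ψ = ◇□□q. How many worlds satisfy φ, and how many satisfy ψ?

For □□□q:
s: successors {u}; □□q there: u:F. ✗
t: successors {v, w}; □□q there: v:F, w:T. ✗
u: successors {t}; □□q there: t:T. ✓
v: successors {s, t, v, x, y}; □□q there: s:T, t:T, v:F, x:F, y:F. ✗
w: no successors, so □□□q holds vacuously. ✓
x: successors {s, t, u, v}; □□q there: s:T, t:T, u:F, v:F. ✗
y: successors {t, w}; □□q there: t:T, w:T. ✓
— 3 worlds.
For ◇□□q:
s: successors {u}; □□q there: u:F. ✗
t: successors {v, w}; □□q there: v:F, w:T. ✓
u: successors {t}; □□q there: t:T. ✓
v: successors {s, t, v, x, y}; □□q there: s:T, t:T, v:F, x:F, y:F. ✓
w: no successors, so ◇□□q fails. ✗
x: successors {s, t, u, v}; □□q there: s:T, t:T, u:F, v:F. ✓
y: successors {t, w}; □□q there: t:T, w:T. ✓
— 5 worlds.

3 and 5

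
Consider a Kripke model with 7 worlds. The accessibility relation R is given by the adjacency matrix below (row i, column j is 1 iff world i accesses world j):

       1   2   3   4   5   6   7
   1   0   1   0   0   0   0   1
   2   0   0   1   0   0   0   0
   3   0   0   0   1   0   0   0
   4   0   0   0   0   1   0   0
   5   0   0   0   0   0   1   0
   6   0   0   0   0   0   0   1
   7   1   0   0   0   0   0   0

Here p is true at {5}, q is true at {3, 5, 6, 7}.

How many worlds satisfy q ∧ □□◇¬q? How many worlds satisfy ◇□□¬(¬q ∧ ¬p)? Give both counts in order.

2 and 3

For q ∧ □□◇¬q:
1: q is F, □□◇¬q is T. ✗
2: q is F, □□◇¬q is F. ✗
3: q is T, □□◇¬q is F. ✗
4: q is F, □□◇¬q is F. ✗
5: q is T, □□◇¬q is T. ✓
6: q is T, □□◇¬q is T. ✓
7: q is T, □□◇¬q is F. ✗
— 2 worlds.
For ◇□□¬(¬q ∧ ¬p):
1: successors {2, 7}; □□¬(¬q ∧ ¬p) there: 2:F, 7:F. ✗
2: successors {3}; □□¬(¬q ∧ ¬p) there: 3:T. ✓
3: successors {4}; □□¬(¬q ∧ ¬p) there: 4:T. ✓
4: successors {5}; □□¬(¬q ∧ ¬p) there: 5:T. ✓
5: successors {6}; □□¬(¬q ∧ ¬p) there: 6:F. ✗
6: successors {7}; □□¬(¬q ∧ ¬p) there: 7:F. ✗
7: successors {1}; □□¬(¬q ∧ ¬p) there: 1:F. ✗
— 3 worlds.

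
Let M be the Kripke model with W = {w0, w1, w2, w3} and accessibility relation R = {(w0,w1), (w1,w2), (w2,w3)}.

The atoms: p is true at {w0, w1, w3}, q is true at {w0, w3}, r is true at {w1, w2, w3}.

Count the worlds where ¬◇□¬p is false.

2

w0: ◇□¬p is T. ✗
w1: ◇□¬p is F. ✓
w2: ◇□¬p is T. ✗
w3: ◇□¬p is F. ✓
Satisfying worlds: {w1, w3}.
So ¬◇□¬p fails at the other 2 worlds.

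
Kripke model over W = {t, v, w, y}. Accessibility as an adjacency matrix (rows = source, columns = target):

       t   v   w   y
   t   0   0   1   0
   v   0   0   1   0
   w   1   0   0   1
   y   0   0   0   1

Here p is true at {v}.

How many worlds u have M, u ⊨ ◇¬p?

t: successors {w}; ¬p there: w:T. ✓
v: successors {w}; ¬p there: w:T. ✓
w: successors {t, y}; ¬p there: t:T, y:T. ✓
y: successors {y}; ¬p there: y:T. ✓
Satisfying worlds: {t, v, w, y}.

4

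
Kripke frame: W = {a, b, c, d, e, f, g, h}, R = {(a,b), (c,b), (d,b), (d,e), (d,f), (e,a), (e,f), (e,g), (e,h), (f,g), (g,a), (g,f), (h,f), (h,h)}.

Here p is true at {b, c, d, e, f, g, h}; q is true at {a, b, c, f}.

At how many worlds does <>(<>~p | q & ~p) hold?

4

a: successors {b}; <>~p | q & ~p there: b:F. ✗
b: no successors, so <>(<>~p | q & ~p) fails. ✗
c: successors {b}; <>~p | q & ~p there: b:F. ✗
d: successors {b, e, f}; <>~p | q & ~p there: b:F, e:T, f:F. ✓
e: successors {a, f, g, h}; <>~p | q & ~p there: a:T, f:F, g:T, h:F. ✓
f: successors {g}; <>~p | q & ~p there: g:T. ✓
g: successors {a, f}; <>~p | q & ~p there: a:T, f:F. ✓
h: successors {f, h}; <>~p | q & ~p there: f:F, h:F. ✗
Satisfying worlds: {d, e, f, g}.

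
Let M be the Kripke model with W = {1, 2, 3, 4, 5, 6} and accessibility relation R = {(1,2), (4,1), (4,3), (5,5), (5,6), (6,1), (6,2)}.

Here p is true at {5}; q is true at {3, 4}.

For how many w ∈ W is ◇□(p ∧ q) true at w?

1: successors {2}; □(p ∧ q) there: 2:T. ✓
2: no successors, so ◇□(p ∧ q) fails. ✗
3: no successors, so ◇□(p ∧ q) fails. ✗
4: successors {1, 3}; □(p ∧ q) there: 1:F, 3:T. ✓
5: successors {5, 6}; □(p ∧ q) there: 5:F, 6:F. ✗
6: successors {1, 2}; □(p ∧ q) there: 1:F, 2:T. ✓
Satisfying worlds: {1, 4, 6}.

3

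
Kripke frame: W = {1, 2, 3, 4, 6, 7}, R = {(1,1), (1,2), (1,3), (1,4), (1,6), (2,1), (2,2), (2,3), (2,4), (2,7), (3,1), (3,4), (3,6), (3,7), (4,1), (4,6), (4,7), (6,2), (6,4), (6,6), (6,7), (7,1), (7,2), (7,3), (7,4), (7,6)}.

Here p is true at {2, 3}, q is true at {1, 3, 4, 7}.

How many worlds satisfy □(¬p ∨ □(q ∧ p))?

1: successors {1, 2, 3, 4, 6}; ¬p ∨ □(q ∧ p) there: 1:T, 2:F, 3:F, 4:T, 6:T. ✗
2: successors {1, 2, 3, 4, 7}; ¬p ∨ □(q ∧ p) there: 1:T, 2:F, 3:F, 4:T, 7:T. ✗
3: successors {1, 4, 6, 7}; ¬p ∨ □(q ∧ p) there: 1:T, 4:T, 6:T, 7:T. ✓
4: successors {1, 6, 7}; ¬p ∨ □(q ∧ p) there: 1:T, 6:T, 7:T. ✓
6: successors {2, 4, 6, 7}; ¬p ∨ □(q ∧ p) there: 2:F, 4:T, 6:T, 7:T. ✗
7: successors {1, 2, 3, 4, 6}; ¬p ∨ □(q ∧ p) there: 1:T, 2:F, 3:F, 4:T, 6:T. ✗
Satisfying worlds: {3, 4}.

2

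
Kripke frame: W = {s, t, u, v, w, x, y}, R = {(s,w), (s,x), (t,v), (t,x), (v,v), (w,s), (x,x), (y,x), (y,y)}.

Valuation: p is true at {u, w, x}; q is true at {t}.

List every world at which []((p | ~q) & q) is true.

{u}

s: successors {w, x}; (p | ~q) & q there: w:F, x:F. ✗
t: successors {v, x}; (p | ~q) & q there: v:F, x:F. ✗
u: no successors, so []((p | ~q) & q) holds vacuously. ✓
v: successors {v}; (p | ~q) & q there: v:F. ✗
w: successors {s}; (p | ~q) & q there: s:F. ✗
x: successors {x}; (p | ~q) & q there: x:F. ✗
y: successors {x, y}; (p | ~q) & q there: x:F, y:F. ✗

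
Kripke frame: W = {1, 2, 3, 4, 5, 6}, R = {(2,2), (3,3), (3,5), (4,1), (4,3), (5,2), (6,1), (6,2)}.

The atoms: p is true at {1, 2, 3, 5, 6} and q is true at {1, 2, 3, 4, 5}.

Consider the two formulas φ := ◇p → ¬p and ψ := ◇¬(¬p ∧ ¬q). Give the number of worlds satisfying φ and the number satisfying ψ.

For ◇p → ¬p:
1: ◇p is F, ¬p is F. ✓
2: ◇p is T, ¬p is F. ✗
3: ◇p is T, ¬p is F. ✗
4: ◇p is T, ¬p is T. ✓
5: ◇p is T, ¬p is F. ✗
6: ◇p is T, ¬p is F. ✗
— 2 worlds.
For ◇¬(¬p ∧ ¬q):
1: no successors, so ◇¬(¬p ∧ ¬q) fails. ✗
2: successors {2}; ¬(¬p ∧ ¬q) there: 2:T. ✓
3: successors {3, 5}; ¬(¬p ∧ ¬q) there: 3:T, 5:T. ✓
4: successors {1, 3}; ¬(¬p ∧ ¬q) there: 1:T, 3:T. ✓
5: successors {2}; ¬(¬p ∧ ¬q) there: 2:T. ✓
6: successors {1, 2}; ¬(¬p ∧ ¬q) there: 1:T, 2:T. ✓
— 5 worlds.

2 and 5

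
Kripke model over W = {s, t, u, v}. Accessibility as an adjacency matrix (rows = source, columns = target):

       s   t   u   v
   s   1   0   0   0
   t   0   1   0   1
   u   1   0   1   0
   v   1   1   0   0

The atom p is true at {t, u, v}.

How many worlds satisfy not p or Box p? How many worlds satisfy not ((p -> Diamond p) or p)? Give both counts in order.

2 and 0

For not p or Box p:
s: not p is T, Box p is F. ✓
t: not p is F, Box p is T. ✓
u: not p is F, Box p is F. ✗
v: not p is F, Box p is F. ✗
— 2 worlds.
For not ((p -> Diamond p) or p):
s: (p -> Diamond p) or p is T. ✗
t: (p -> Diamond p) or p is T. ✗
u: (p -> Diamond p) or p is T. ✗
v: (p -> Diamond p) or p is T. ✗
— 0 worlds.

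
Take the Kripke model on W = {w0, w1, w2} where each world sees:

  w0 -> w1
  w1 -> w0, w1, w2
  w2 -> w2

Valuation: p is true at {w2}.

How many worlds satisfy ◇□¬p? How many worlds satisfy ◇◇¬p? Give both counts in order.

1 and 2

For ◇□¬p:
w0: successors {w1}; □¬p there: w1:F. ✗
w1: successors {w0, w1, w2}; □¬p there: w0:T, w1:F, w2:F. ✓
w2: successors {w2}; □¬p there: w2:F. ✗
— 1 world.
For ◇◇¬p:
w0: successors {w1}; ◇¬p there: w1:T. ✓
w1: successors {w0, w1, w2}; ◇¬p there: w0:T, w1:T, w2:F. ✓
w2: successors {w2}; ◇¬p there: w2:F. ✗
— 2 worlds.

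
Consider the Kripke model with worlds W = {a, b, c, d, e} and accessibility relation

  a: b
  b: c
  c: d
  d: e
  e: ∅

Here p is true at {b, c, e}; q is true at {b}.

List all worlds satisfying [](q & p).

{a, e}

a: successors {b}; q & p there: b:T. ✓
b: successors {c}; q & p there: c:F. ✗
c: successors {d}; q & p there: d:F. ✗
d: successors {e}; q & p there: e:F. ✗
e: no successors, so [](q & p) holds vacuously. ✓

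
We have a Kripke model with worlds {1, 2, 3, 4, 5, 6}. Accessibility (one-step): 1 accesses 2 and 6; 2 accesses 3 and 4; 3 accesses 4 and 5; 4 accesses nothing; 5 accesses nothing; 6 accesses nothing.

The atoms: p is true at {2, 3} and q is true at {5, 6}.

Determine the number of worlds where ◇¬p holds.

1: successors {2, 6}; ¬p there: 2:F, 6:T. ✓
2: successors {3, 4}; ¬p there: 3:F, 4:T. ✓
3: successors {4, 5}; ¬p there: 4:T, 5:T. ✓
4: no successors, so ◇¬p fails. ✗
5: no successors, so ◇¬p fails. ✗
6: no successors, so ◇¬p fails. ✗
Satisfying worlds: {1, 2, 3}.

3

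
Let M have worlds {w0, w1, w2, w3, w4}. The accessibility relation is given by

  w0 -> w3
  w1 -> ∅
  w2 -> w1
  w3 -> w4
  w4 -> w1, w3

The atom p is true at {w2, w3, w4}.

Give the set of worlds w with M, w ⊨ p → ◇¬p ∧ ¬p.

w0: p is F, ◇¬p ∧ ¬p is F. ✓
w1: p is F, ◇¬p ∧ ¬p is F. ✓
w2: p is T, ◇¬p ∧ ¬p is F. ✗
w3: p is T, ◇¬p ∧ ¬p is F. ✗
w4: p is T, ◇¬p ∧ ¬p is F. ✗

{w0, w1}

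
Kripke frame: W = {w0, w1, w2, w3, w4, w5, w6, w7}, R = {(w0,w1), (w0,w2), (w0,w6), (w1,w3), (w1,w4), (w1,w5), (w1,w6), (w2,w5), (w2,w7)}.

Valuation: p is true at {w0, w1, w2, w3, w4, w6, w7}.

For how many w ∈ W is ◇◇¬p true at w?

w0: successors {w1, w2, w6}; ◇¬p there: w1:T, w2:T, w6:F. ✓
w1: successors {w3, w4, w5, w6}; ◇¬p there: w3:F, w4:F, w5:F, w6:F. ✗
w2: successors {w5, w7}; ◇¬p there: w5:F, w7:F. ✗
w3: no successors, so ◇◇¬p fails. ✗
w4: no successors, so ◇◇¬p fails. ✗
w5: no successors, so ◇◇¬p fails. ✗
w6: no successors, so ◇◇¬p fails. ✗
w7: no successors, so ◇◇¬p fails. ✗
Satisfying worlds: {w0}.

1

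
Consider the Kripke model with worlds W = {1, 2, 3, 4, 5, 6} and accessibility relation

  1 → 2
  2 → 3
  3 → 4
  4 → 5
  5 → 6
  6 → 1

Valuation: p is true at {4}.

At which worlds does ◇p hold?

{3}

1: successors {2}; p there: 2:F. ✗
2: successors {3}; p there: 3:F. ✗
3: successors {4}; p there: 4:T. ✓
4: successors {5}; p there: 5:F. ✗
5: successors {6}; p there: 6:F. ✗
6: successors {1}; p there: 1:F. ✗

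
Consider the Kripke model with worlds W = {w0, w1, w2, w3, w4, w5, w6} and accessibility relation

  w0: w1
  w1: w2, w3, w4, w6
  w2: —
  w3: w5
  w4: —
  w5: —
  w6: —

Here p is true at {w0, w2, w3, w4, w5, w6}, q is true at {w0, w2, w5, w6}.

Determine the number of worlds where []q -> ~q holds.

4

w0: []q is F, ~q is F. ✓
w1: []q is F, ~q is T. ✓
w2: []q is T, ~q is F. ✗
w3: []q is T, ~q is T. ✓
w4: []q is T, ~q is T. ✓
w5: []q is T, ~q is F. ✗
w6: []q is T, ~q is F. ✗
Satisfying worlds: {w0, w1, w3, w4}.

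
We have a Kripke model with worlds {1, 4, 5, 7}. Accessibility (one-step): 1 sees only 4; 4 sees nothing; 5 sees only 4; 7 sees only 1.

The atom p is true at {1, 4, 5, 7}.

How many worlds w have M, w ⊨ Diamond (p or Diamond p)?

1: successors {4}; p or Diamond p there: 4:T. ✓
4: no successors, so Diamond (p or Diamond p) fails. ✗
5: successors {4}; p or Diamond p there: 4:T. ✓
7: successors {1}; p or Diamond p there: 1:T. ✓
Satisfying worlds: {1, 5, 7}.

3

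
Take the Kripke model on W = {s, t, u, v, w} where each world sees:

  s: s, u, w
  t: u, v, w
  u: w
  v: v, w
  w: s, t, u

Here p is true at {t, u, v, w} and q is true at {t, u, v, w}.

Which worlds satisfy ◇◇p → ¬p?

{s}

s: ◇◇p is T, ¬p is T. ✓
t: ◇◇p is T, ¬p is F. ✗
u: ◇◇p is T, ¬p is F. ✗
v: ◇◇p is T, ¬p is F. ✗
w: ◇◇p is T, ¬p is F. ✗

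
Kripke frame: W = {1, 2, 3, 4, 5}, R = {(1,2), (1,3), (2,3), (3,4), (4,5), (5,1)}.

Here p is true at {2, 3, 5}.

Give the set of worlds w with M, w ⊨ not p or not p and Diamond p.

{1, 4}

1: not p is T, not p and Diamond p is T. ✓
2: not p is F, not p and Diamond p is F. ✗
3: not p is F, not p and Diamond p is F. ✗
4: not p is T, not p and Diamond p is T. ✓
5: not p is F, not p and Diamond p is F. ✗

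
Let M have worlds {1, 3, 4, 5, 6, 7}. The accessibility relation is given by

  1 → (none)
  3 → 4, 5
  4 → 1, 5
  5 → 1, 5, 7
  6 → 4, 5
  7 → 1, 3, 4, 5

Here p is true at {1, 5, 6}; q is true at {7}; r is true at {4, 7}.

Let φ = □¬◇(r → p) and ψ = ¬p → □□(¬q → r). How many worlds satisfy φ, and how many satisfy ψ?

1 and 3

For □¬◇(r → p):
1: no successors, so □¬◇(r → p) holds vacuously. ✓
3: successors {4, 5}; ¬◇(r → p) there: 4:F, 5:F. ✗
4: successors {1, 5}; ¬◇(r → p) there: 1:T, 5:F. ✗
5: successors {1, 5, 7}; ¬◇(r → p) there: 1:T, 5:F, 7:F. ✗
6: successors {4, 5}; ¬◇(r → p) there: 4:F, 5:F. ✗
7: successors {1, 3, 4, 5}; ¬◇(r → p) there: 1:T, 3:F, 4:F, 5:F. ✗
— 1 world.
For ¬p → □□(¬q → r):
1: ¬p is F, □□(¬q → r) is T. ✓
3: ¬p is T, □□(¬q → r) is F. ✗
4: ¬p is T, □□(¬q → r) is F. ✗
5: ¬p is F, □□(¬q → r) is F. ✓
6: ¬p is F, □□(¬q → r) is F. ✓
7: ¬p is T, □□(¬q → r) is F. ✗
— 3 worlds.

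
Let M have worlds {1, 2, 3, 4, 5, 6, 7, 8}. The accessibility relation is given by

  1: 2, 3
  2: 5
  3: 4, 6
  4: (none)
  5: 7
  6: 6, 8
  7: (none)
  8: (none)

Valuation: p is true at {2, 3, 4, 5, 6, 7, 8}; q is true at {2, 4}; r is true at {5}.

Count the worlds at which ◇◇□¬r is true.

4

1: successors {2, 3}; ◇□¬r there: 2:T, 3:T. ✓
2: successors {5}; ◇□¬r there: 5:T. ✓
3: successors {4, 6}; ◇□¬r there: 4:F, 6:T. ✓
4: no successors, so ◇◇□¬r fails. ✗
5: successors {7}; ◇□¬r there: 7:F. ✗
6: successors {6, 8}; ◇□¬r there: 6:T, 8:F. ✓
7: no successors, so ◇◇□¬r fails. ✗
8: no successors, so ◇◇□¬r fails. ✗
Satisfying worlds: {1, 2, 3, 6}.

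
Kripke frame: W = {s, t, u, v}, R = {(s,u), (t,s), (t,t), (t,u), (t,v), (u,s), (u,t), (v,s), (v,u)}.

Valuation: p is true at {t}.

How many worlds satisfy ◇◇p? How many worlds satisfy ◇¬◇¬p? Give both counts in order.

For ◇◇p:
s: successors {u}; ◇p there: u:T. ✓
t: successors {s, t, u, v}; ◇p there: s:F, t:T, u:T, v:F. ✓
u: successors {s, t}; ◇p there: s:F, t:T. ✓
v: successors {s, u}; ◇p there: s:F, u:T. ✓
— 4 worlds.
For ◇¬◇¬p:
s: successors {u}; ¬◇¬p there: u:F. ✗
t: successors {s, t, u, v}; ¬◇¬p there: s:F, t:F, u:F, v:F. ✗
u: successors {s, t}; ¬◇¬p there: s:F, t:F. ✗
v: successors {s, u}; ¬◇¬p there: s:F, u:F. ✗
— 0 worlds.

4 and 0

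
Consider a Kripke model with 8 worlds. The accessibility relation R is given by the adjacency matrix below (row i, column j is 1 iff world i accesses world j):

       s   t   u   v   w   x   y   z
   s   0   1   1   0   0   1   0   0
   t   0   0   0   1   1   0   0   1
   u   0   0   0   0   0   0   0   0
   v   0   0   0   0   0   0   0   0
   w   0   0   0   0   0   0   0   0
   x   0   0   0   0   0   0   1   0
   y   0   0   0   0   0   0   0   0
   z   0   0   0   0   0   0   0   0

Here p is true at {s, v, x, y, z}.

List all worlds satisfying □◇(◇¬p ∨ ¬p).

{u, v, w, y, z}

s: successors {t, u, x}; ◇(◇¬p ∨ ¬p) there: t:T, u:F, x:F. ✗
t: successors {v, w, z}; ◇(◇¬p ∨ ¬p) there: v:F, w:F, z:F. ✗
u: no successors, so □◇(◇¬p ∨ ¬p) holds vacuously. ✓
v: no successors, so □◇(◇¬p ∨ ¬p) holds vacuously. ✓
w: no successors, so □◇(◇¬p ∨ ¬p) holds vacuously. ✓
x: successors {y}; ◇(◇¬p ∨ ¬p) there: y:F. ✗
y: no successors, so □◇(◇¬p ∨ ¬p) holds vacuously. ✓
z: no successors, so □◇(◇¬p ∨ ¬p) holds vacuously. ✓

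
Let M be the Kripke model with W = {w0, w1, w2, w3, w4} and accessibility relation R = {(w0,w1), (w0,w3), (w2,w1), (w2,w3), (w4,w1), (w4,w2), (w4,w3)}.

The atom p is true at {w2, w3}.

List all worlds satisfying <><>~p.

w0: successors {w1, w3}; <>~p there: w1:F, w3:F. ✗
w1: no successors, so <><>~p fails. ✗
w2: successors {w1, w3}; <>~p there: w1:F, w3:F. ✗
w3: no successors, so <><>~p fails. ✗
w4: successors {w1, w2, w3}; <>~p there: w1:F, w2:T, w3:F. ✓

{w4}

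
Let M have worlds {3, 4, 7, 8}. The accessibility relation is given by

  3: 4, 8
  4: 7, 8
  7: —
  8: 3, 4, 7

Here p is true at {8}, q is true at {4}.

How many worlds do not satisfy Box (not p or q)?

2

3: successors {4, 8}; not p or q there: 4:T, 8:F. ✗
4: successors {7, 8}; not p or q there: 7:T, 8:F. ✗
7: no successors, so Box (not p or q) holds vacuously. ✓
8: successors {3, 4, 7}; not p or q there: 3:T, 4:T, 7:T. ✓
Satisfying worlds: {7, 8}.
So Box (not p or q) fails at the other 2 worlds.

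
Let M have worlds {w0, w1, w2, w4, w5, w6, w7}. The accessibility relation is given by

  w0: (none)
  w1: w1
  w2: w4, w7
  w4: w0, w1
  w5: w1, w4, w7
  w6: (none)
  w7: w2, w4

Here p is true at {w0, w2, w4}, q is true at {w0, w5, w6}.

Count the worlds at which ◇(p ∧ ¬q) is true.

w0: no successors, so ◇(p ∧ ¬q) fails. ✗
w1: successors {w1}; p ∧ ¬q there: w1:F. ✗
w2: successors {w4, w7}; p ∧ ¬q there: w4:T, w7:F. ✓
w4: successors {w0, w1}; p ∧ ¬q there: w0:F, w1:F. ✗
w5: successors {w1, w4, w7}; p ∧ ¬q there: w1:F, w4:T, w7:F. ✓
w6: no successors, so ◇(p ∧ ¬q) fails. ✗
w7: successors {w2, w4}; p ∧ ¬q there: w2:T, w4:T. ✓
Satisfying worlds: {w2, w5, w7}.

3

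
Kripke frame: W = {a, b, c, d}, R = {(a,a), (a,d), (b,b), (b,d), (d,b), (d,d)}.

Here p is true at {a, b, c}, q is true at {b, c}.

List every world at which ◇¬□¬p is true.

{a, b, d}

a: successors {a, d}; ¬□¬p there: a:T, d:T. ✓
b: successors {b, d}; ¬□¬p there: b:T, d:T. ✓
c: no successors, so ◇¬□¬p fails. ✗
d: successors {b, d}; ¬□¬p there: b:T, d:T. ✓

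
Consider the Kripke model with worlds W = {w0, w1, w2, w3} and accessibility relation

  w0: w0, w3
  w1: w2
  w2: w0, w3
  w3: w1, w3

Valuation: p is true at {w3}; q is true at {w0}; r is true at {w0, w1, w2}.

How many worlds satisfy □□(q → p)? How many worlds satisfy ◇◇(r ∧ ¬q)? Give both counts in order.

1 and 3

For □□(q → p):
w0: successors {w0, w3}; □(q → p) there: w0:F, w3:T. ✗
w1: successors {w2}; □(q → p) there: w2:F. ✗
w2: successors {w0, w3}; □(q → p) there: w0:F, w3:T. ✗
w3: successors {w1, w3}; □(q → p) there: w1:T, w3:T. ✓
— 1 world.
For ◇◇(r ∧ ¬q):
w0: successors {w0, w3}; ◇(r ∧ ¬q) there: w0:F, w3:T. ✓
w1: successors {w2}; ◇(r ∧ ¬q) there: w2:F. ✗
w2: successors {w0, w3}; ◇(r ∧ ¬q) there: w0:F, w3:T. ✓
w3: successors {w1, w3}; ◇(r ∧ ¬q) there: w1:T, w3:T. ✓
— 3 worlds.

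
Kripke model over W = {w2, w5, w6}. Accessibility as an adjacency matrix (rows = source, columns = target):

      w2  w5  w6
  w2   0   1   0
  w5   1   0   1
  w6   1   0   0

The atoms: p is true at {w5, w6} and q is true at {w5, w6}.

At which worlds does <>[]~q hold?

w2: successors {w5}; []~q there: w5:F. ✗
w5: successors {w2, w6}; []~q there: w2:F, w6:T. ✓
w6: successors {w2}; []~q there: w2:F. ✗

{w5}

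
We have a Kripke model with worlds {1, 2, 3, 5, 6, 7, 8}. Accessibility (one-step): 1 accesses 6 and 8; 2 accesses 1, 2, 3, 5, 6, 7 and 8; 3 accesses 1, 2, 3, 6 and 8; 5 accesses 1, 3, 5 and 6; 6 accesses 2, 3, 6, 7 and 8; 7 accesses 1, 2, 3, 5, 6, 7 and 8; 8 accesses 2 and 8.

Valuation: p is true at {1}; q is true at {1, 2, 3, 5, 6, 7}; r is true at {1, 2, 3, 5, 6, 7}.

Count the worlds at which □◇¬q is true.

1: successors {6, 8}; ◇¬q there: 6:T, 8:T. ✓
2: successors {1, 2, 3, 5, 6, 7, 8}; ◇¬q there: 1:T, 2:T, 3:T, 5:F, 6:T, 7:T, 8:T. ✗
3: successors {1, 2, 3, 6, 8}; ◇¬q there: 1:T, 2:T, 3:T, 6:T, 8:T. ✓
5: successors {1, 3, 5, 6}; ◇¬q there: 1:T, 3:T, 5:F, 6:T. ✗
6: successors {2, 3, 6, 7, 8}; ◇¬q there: 2:T, 3:T, 6:T, 7:T, 8:T. ✓
7: successors {1, 2, 3, 5, 6, 7, 8}; ◇¬q there: 1:T, 2:T, 3:T, 5:F, 6:T, 7:T, 8:T. ✗
8: successors {2, 8}; ◇¬q there: 2:T, 8:T. ✓
Satisfying worlds: {1, 3, 6, 8}.

4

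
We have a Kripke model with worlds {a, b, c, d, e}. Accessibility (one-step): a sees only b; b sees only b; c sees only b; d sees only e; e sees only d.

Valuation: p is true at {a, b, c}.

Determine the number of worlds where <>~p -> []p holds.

a: <>~p is F, []p is T. ✓
b: <>~p is F, []p is T. ✓
c: <>~p is F, []p is T. ✓
d: <>~p is T, []p is F. ✗
e: <>~p is T, []p is F. ✗
Satisfying worlds: {a, b, c}.

3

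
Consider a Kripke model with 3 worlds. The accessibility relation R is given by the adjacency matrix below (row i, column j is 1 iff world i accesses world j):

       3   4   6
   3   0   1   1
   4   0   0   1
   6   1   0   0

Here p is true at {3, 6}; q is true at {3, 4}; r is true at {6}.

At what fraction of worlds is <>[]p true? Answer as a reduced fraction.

3: successors {4, 6}; []p there: 4:T, 6:T. ✓
4: successors {6}; []p there: 6:T. ✓
6: successors {3}; []p there: 3:F. ✗
That's 2 of 3 worlds, so 2/3.

2/3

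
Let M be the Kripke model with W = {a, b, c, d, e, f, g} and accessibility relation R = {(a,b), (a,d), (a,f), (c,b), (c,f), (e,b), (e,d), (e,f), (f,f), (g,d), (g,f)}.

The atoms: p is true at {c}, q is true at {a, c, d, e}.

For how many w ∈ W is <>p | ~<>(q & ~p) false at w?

3

a: <>p is F, ~<>(q & ~p) is F. ✗
b: <>p is F, ~<>(q & ~p) is T. ✓
c: <>p is F, ~<>(q & ~p) is T. ✓
d: <>p is F, ~<>(q & ~p) is T. ✓
e: <>p is F, ~<>(q & ~p) is F. ✗
f: <>p is F, ~<>(q & ~p) is T. ✓
g: <>p is F, ~<>(q & ~p) is F. ✗
Satisfying worlds: {b, c, d, f}.
So <>p | ~<>(q & ~p) fails at the other 3 worlds.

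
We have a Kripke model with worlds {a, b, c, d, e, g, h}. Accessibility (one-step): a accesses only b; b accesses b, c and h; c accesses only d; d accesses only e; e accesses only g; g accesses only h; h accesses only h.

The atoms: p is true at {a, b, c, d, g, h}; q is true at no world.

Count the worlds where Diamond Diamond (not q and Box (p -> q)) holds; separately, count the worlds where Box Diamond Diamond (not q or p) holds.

1 and 7

For Diamond Diamond (not q and Box (p -> q)):
a: successors {b}; Diamond (not q and Box (p -> q)) there: b:F. ✗
b: successors {b, c, h}; Diamond (not q and Box (p -> q)) there: b:F, c:T, h:F. ✓
c: successors {d}; Diamond (not q and Box (p -> q)) there: d:F. ✗
d: successors {e}; Diamond (not q and Box (p -> q)) there: e:F. ✗
e: successors {g}; Diamond (not q and Box (p -> q)) there: g:F. ✗
g: successors {h}; Diamond (not q and Box (p -> q)) there: h:F. ✗
h: successors {h}; Diamond (not q and Box (p -> q)) there: h:F. ✗
— 1 world.
For Box Diamond Diamond (not q or p):
a: successors {b}; Diamond Diamond (not q or p) there: b:T. ✓
b: successors {b, c, h}; Diamond Diamond (not q or p) there: b:T, c:T, h:T. ✓
c: successors {d}; Diamond Diamond (not q or p) there: d:T. ✓
d: successors {e}; Diamond Diamond (not q or p) there: e:T. ✓
e: successors {g}; Diamond Diamond (not q or p) there: g:T. ✓
g: successors {h}; Diamond Diamond (not q or p) there: h:T. ✓
h: successors {h}; Diamond Diamond (not q or p) there: h:T. ✓
— 7 worlds.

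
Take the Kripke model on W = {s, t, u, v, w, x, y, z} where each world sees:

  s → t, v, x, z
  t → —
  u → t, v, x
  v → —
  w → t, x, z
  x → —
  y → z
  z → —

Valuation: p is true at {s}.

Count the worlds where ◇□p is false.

s: successors {t, v, x, z}; □p there: t:T, v:T, x:T, z:T. ✓
t: no successors, so ◇□p fails. ✗
u: successors {t, v, x}; □p there: t:T, v:T, x:T. ✓
v: no successors, so ◇□p fails. ✗
w: successors {t, x, z}; □p there: t:T, x:T, z:T. ✓
x: no successors, so ◇□p fails. ✗
y: successors {z}; □p there: z:T. ✓
z: no successors, so ◇□p fails. ✗
Satisfying worlds: {s, u, w, y}.
So ◇□p fails at the other 4 worlds.

4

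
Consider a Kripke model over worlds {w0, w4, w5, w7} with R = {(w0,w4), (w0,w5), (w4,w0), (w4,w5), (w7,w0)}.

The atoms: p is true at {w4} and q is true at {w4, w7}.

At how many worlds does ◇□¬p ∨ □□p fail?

w0: ◇□¬p is T, □□p is F. ✓
w4: ◇□¬p is T, □□p is F. ✓
w5: ◇□¬p is F, □□p is T. ✓
w7: ◇□¬p is F, □□p is F. ✗
Satisfying worlds: {w0, w4, w5}.
So ◇□¬p ∨ □□p fails at the other 1 world.

1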